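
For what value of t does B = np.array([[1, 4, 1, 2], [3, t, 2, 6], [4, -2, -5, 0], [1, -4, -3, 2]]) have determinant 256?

2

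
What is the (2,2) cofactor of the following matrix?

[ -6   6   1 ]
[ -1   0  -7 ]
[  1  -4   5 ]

The cofactor is -31.

Delete row 2 and column 2; the remaining 2×2 submatrix is [-6 1; 1 5].
Its determinant is (-6)·5 − 1·1 = -31.
The cofactor carries sign (−1)^(2+2) = +1, so C_{2,2} = +(-31) = -31.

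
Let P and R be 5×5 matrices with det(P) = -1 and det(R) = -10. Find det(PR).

|PR| = 10

det(PR) = det(P)·det(R) = (-1)·(-10) = 10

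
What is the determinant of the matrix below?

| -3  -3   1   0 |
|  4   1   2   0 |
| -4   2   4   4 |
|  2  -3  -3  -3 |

The determinant is 32.

Expand along column 4 (it has 2 zeros):
  − (4) · M_34   where M_34 = det([-3 -3 1; 4 1 2; 2 -3 -3]) = -71
  + (-3) · M_44   where M_44 = det([-3 -3 1; 4 1 2; -4 2 4]) = 84
det = (-1)·(4)·(-71) + (+1)·(-3)·(84) = 32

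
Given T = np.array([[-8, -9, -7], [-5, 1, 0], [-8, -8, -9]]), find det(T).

Expand along column 3:
  + (-7) · |-5 1; -8 -8| = (-7)·(40 − (-8)) = -336
  + (-9) · |-8 -9; -5 1| = (-9)·(-8 − 45) = 477
Sum: (-336) + (477) = 141

141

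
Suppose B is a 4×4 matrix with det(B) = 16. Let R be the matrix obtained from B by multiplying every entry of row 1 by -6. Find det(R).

The determinant is -96.

Scaling one row by -6 multiplies the determinant by -6.
det(R) = (-6)·(16) = -96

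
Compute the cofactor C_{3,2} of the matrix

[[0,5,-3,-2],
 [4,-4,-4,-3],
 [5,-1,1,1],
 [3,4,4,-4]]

Delete row 3 and column 2; the remaining 3×3 submatrix is [0 -3 -2; 4 -4 -3; 3 4 -4].
Its determinant is -77.
The cofactor carries sign (−1)^(3+2) = −1, so C_{3,2} = −(-77) = 77.

77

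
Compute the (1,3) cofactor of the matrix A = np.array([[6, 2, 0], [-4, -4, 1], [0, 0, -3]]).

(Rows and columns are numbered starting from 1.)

Delete row 1 and column 3; the remaining 2×2 submatrix is [-4 -4; 0 0].
Its determinant is (-4)·0 − (-4)·0 = 0.
The cofactor carries sign (−1)^(1+3) = +1, so C_{1,3} = +(0) = 0.

0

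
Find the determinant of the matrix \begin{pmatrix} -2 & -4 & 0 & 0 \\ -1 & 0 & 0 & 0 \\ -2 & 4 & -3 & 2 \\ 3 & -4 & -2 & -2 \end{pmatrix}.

The matrix is block lower-triangular with a 2×2 block and a 2×2 block on the diagonal, so its determinant equals the product of the determinants of the diagonal blocks.
det of the 2×2 block = -4
det of the 2×2 block = 10
det = (-4)·(10) = -40

-40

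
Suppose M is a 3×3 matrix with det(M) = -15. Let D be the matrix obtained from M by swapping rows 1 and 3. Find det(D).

det(D) = 15

Swapping two rows multiplies the determinant by −1.
det(D) = (-1)·(-15) = 15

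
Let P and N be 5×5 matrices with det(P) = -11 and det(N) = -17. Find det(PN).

|PN| = 187

det(PN) = det(P)·det(N) = (-11)·(-17) = 187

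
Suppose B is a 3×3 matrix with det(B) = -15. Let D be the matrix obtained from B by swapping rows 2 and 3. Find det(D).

Swapping two rows multiplies the determinant by −1.
det(D) = (-1)·(-15) = 15

det(D) = 15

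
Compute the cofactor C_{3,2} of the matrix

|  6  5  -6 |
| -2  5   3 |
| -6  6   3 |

The cofactor is -6.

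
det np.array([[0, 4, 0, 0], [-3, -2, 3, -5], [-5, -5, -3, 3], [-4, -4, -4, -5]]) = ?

Expand along row 1 (it has 3 zeros):
  − (4) · M_12   where M_12 = det([-3 3 -5; -5 -3 3; -4 -4 -5]) = -232
det = (-1)·(4)·(-232) = 928

The determinant is 928.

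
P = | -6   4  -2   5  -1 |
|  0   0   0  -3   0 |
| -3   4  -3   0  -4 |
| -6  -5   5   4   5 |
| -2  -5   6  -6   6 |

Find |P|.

|P| = 459

Expand along row 2 (it has 4 zeros):
  + (-3) · M_24   where M_24 = det([-6 4 -2 -1; -3 4 -3 -4; -6 -5 5 5; -2 -5 6 6]) = -153
det = (+1)·(-3)·(-153) = 459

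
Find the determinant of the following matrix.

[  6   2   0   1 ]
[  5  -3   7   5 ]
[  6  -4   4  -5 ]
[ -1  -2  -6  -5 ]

Expand along row 1 (it has 1 zero):
  + (6) · M_11   where M_11 = det([-3 7 5; -4 4 -5; -2 -6 -5]) = 240
  − (2) · M_12   where M_12 = det([5 7 5; 6 4 -5; -1 -6 -5]) = -165
  − (1) · M_14   where M_14 = det([5 -3 7; 6 -4 4; -1 -2 -6]) = -48
det = (+1)·(6)·(240) + (-1)·(2)·(-165) + (-1)·(1)·(-48) = 1818

1818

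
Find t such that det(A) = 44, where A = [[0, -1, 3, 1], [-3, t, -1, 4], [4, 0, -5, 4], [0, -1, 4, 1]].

4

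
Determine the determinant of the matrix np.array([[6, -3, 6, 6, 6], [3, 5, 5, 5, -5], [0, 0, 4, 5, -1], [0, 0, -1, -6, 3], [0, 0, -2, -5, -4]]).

4407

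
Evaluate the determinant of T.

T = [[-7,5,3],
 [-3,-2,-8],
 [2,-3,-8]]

-105

Expand along column 1:
  + (-7) · |-2 -8; -3 -8| = (-7)·(16 − 24) = 56
  − (-3) · |5 3; -3 -8| = −(-3)·(-40 − (-9)) = -93
  + 2 · |5 3; -2 -8| = 2·(-40 − (-6)) = -68
Sum: (56) + (-93) + (-68) = -105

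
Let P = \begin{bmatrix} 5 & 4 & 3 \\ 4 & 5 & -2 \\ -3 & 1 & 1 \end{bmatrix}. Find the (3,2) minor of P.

Delete row 3 and column 2; the remaining 2×2 submatrix is [5 3; 4 -2].
Its determinant is 5·(-2) − 3·4 = -22.

-22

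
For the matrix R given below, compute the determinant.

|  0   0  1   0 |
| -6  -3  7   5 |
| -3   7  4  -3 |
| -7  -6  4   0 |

The determinant is 380.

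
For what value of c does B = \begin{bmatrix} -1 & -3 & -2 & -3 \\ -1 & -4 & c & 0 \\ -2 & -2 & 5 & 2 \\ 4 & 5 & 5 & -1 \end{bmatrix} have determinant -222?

4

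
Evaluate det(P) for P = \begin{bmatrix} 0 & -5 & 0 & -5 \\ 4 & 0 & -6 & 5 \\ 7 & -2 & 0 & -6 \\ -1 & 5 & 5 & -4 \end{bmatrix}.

Expand along row 1 (it has 2 zeros):
  − (-5) · M_12   where M_12 = det([4 -6 5; 7 0 -6; -1 5 -4]) = 91
  − (-5) · M_14   where M_14 = det([4 0 -6; 7 -2 0; -1 5 5]) = -238
det = (-1)·(-5)·(91) + (-1)·(-5)·(-238) = -735

-735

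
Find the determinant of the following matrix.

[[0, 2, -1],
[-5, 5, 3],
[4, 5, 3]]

99

Expand along row 1:
  − 2 · |-5 3; 4 3| = −2·(-15 − 12) = 54
  + (-1) · |-5 5; 4 5| = (-1)·(-25 − 20) = 45
Sum: (54) + (45) = 99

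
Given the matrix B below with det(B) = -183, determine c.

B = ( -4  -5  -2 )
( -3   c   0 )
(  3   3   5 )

Expanding along the column containing c, det(B) is linear in c: det(B) = (-14)·c + (-57).
Set (-14)·c + (-57) = -183  ⇒  (-14)·c = -126  ⇒  c = 9.

c = 9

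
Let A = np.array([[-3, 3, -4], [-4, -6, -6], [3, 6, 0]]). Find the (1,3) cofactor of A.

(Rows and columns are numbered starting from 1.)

Delete row 1 and column 3; the remaining 2×2 submatrix is [-4 -6; 3 6].
Its determinant is (-4)·6 − (-6)·3 = -6.
The cofactor carries sign (−1)^(1+3) = +1, so C_{1,3} = +(-6) = -6.

The cofactor is -6.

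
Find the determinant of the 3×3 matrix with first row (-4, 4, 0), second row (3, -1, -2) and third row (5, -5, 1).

The determinant is -8.

Expand along column 3:
  − (-2) · |-4 4; 5 -5| = −(-2)·(20 − 20) = 0
  + 1 · |-4 4; 3 -1| = 1·(4 − 12) = -8
Sum: (0) + (-8) = -8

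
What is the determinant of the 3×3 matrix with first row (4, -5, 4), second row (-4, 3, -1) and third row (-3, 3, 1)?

-23

Expand along column 1:
  + 4 · |3 -1; 3 1| = 4·(3 − (-3)) = 24
  − (-4) · |-5 4; 3 1| = −(-4)·(-5 − 12) = -68
  + (-3) · |-5 4; 3 -1| = (-3)·(5 − 12) = 21
Sum: (24) + (-68) + (21) = -23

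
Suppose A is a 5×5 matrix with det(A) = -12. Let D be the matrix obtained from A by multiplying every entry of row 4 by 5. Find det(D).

Scaling one row by 5 multiplies the determinant by 5.
det(D) = (5)·(-12) = -60

-60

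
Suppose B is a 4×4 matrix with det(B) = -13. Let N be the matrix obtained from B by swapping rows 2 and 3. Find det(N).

13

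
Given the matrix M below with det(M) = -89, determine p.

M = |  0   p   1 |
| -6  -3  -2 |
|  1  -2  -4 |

p = 4

Expanding along the column containing p, det(M) is linear in p: det(M) = (-26)·p + (15).
Set (-26)·p + (15) = -89  ⇒  (-26)·p = -104  ⇒  p = 4.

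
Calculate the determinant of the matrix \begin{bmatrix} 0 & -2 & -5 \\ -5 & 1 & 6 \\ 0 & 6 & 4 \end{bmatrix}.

110

Expand along column 1:
  − (-5) · |-2 -5; 6 4| = −(-5)·(-8 − (-30)) = 110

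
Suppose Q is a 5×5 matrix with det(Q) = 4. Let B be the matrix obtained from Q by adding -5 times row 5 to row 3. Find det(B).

4

Adding a multiple of one row to another leaves the determinant unchanged.
det(B) = (1)·(4) = 4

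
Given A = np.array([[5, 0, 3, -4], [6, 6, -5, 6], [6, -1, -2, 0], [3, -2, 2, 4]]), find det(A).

Expand along row 1 (it has 1 zero):
  + (5) · M_11   where M_11 = det([6 -5 6; -1 -2 0; -2 2 4]) = -104
  + (3) · M_13   where M_13 = det([6 6 6; 6 -1 0; 3 -2 4]) = -222
  − (-4) · M_14   where M_14 = det([6 6 -5; 6 -1 -2; 3 -2 2]) = -99
det = (+1)·(5)·(-104) + (+1)·(3)·(-222) + (-1)·(-4)·(-99) = -1582

det(A) = -1582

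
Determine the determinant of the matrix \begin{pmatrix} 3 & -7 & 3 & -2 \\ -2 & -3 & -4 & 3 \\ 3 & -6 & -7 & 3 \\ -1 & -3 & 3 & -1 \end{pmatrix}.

Expand along row 1:
  + (3) · M_11   where M_11 = det([-3 -4 3; -6 -7 3; -3 3 -1]) = -51
  − (-7) · M_12   where M_12 = det([-2 -4 3; 3 -7 3; -1 3 -1]) = 10
  + (3) · M_13   where M_13 = det([-2 -3 3; 3 -6 3; -1 -3 -1]) = -75
  − (-2) · M_14   where M_14 = det([-2 -3 -4; 3 -6 -7; -1 -3 3]) = 144
det = (+1)·(3)·(-51) + (-1)·(-7)·(10) + (+1)·(3)·(-75) + (-1)·(-2)·(144) = -20

-20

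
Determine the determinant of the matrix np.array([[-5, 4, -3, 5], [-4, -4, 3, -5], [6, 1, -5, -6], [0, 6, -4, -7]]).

Expand along row 4 (it has 1 zero):
  + (6) · M_42   where M_42 = det([-5 -3 5; -4 3 -5; 6 -5 -6]) = 387
  − (-4) · M_43   where M_43 = det([-5 4 5; -4 -4 -5; 6 1 -6]) = -261
  + (-7) · M_44   where M_44 = det([-5 4 -3; -4 -4 3; 6 1 -5]) = -153
det = (+1)·(6)·(387) + (-1)·(-4)·(-261) + (+1)·(-7)·(-153) = 2349

2349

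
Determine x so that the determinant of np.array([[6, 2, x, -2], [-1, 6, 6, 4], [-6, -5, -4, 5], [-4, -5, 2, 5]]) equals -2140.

Expanding along the column containing x, det(B) is linear in x: det(B) = (100)·x + (-1240).
Set (100)·x + (-1240) = -2140  ⇒  (100)·x = -900  ⇒  x = -9.

-9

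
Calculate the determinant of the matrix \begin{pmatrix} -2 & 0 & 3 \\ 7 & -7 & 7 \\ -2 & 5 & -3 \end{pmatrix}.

Expand along column 2:
  + (-7) · |-2 3; -2 -3| = (-7)·(6 − (-6)) = -84
  − 5 · |-2 3; 7 7| = −5·(-14 − 21) = 175
Sum: (-84) + (175) = 91

91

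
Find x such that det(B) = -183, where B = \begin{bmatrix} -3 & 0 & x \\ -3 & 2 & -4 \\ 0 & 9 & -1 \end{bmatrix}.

Expanding along the row containing x, det(B) is linear in x: det(B) = (-27)·x + (-102).
Set (-27)·x + (-102) = -183  ⇒  (-27)·x = -81  ⇒  x = 3.

3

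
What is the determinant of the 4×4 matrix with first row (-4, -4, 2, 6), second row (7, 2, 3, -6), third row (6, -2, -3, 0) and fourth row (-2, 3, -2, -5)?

602

Expand along row 3 (it has 1 zero):
  + (6) · M_31   where M_31 = det([-4 2 6; 2 3 -6; 3 -2 -5]) = 14
  − (-2) · M_32   where M_32 = det([-4 2 6; 7 3 -6; -2 -2 -5]) = 154
  + (-3) · M_33   where M_33 = det([-4 -4 6; 7 2 -6; -2 3 -5]) = -70
det = (+1)·(6)·(14) + (-1)·(-2)·(154) + (+1)·(-3)·(-70) = 602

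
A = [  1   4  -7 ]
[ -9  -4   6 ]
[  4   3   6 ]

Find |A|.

347

Expand along row 1:
  + 1 · |-4 6; 3 6| = 1·(-24 − 18) = -42
  − 4 · |-9 6; 4 6| = −4·(-54 − 24) = 312
  + (-7) · |-9 -4; 4 3| = (-7)·(-27 − (-16)) = 77
Sum: (-42) + (312) + (77) = 347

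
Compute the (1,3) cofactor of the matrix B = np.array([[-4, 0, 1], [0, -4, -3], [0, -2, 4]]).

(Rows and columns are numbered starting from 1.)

0

Delete row 1 and column 3; the remaining 2×2 submatrix is [0 -4; 0 -2].
Its determinant is 0·(-2) − (-4)·0 = 0.
The cofactor carries sign (−1)^(1+3) = +1, so C_{1,3} = +(0) = 0.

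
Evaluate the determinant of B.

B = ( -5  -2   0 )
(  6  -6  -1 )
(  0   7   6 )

det(B) = 217

Expand along row 1:
  + (-5) · |-6 -1; 7 6| = (-5)·(-36 − (-7)) = 145
  − (-2) · |6 -1; 0 6| = −(-2)·(36 − 0) = 72
Sum: (145) + (72) = 217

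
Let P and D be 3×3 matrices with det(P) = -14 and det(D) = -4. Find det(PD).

|PD| = 56

det(PD) = det(P)·det(D) = (-14)·(-4) = 56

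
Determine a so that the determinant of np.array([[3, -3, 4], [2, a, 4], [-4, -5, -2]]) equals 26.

Expanding along the row containing a, det(M) is linear in a: det(M) = (10)·a + (56).
Set (10)·a + (56) = 26  ⇒  (10)·a = -30  ⇒  a = -3.

a = -3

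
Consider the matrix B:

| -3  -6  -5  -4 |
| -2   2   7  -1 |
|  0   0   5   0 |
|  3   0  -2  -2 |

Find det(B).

Expand along row 3 (it has 3 zeros):
  + (5) · M_33   where M_33 = det([-3 -6 -4; -2 2 -1; 3 0 -2]) = 78
det = (+1)·(5)·(78) = 390

The determinant is 390.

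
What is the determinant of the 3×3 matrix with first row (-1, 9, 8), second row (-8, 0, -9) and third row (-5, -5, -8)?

Expand along row 2:
  − (-8) · |9 8; -5 -8| = −(-8)·(-72 − (-40)) = -256
  − (-9) · |-1 9; -5 -5| = −(-9)·(5 − (-45)) = 450
Sum: (-256) + (450) = 194

194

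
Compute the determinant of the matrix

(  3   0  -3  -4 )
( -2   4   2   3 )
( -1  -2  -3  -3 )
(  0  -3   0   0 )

Expand along row 4 (it has 3 zeros):
  + (-3) · M_42   where M_42 = det([3 -3 -4; -2 2 3; -1 -3 -3]) = 4
det = (+1)·(-3)·(4) = -12

-12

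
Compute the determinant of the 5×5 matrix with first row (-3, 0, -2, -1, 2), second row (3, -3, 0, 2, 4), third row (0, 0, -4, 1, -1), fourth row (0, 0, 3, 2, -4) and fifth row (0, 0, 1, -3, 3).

The matrix is block upper-triangular with a 2×2 block and a 3×3 block on the diagonal, so its determinant equals the product of the determinants of the diagonal blocks.
det of the 2×2 block = 9
det of the 3×3 block = 22
det = (9)·(22) = 198

The determinant is 198.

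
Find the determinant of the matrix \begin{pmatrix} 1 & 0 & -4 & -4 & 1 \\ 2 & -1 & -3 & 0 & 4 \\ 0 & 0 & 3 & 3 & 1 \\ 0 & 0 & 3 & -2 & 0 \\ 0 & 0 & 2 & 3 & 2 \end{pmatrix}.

The matrix is block upper-triangular with a 2×2 block and a 3×3 block on the diagonal, so its determinant equals the product of the determinants of the diagonal blocks.
det of the 2×2 block = -1
det of the 3×3 block = -17
det = (-1)·(-17) = 17

17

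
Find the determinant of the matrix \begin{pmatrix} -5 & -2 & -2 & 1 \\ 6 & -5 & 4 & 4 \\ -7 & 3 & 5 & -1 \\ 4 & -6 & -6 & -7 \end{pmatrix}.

Expand along row 1:
  + (-5) · M_11   where M_11 = det([-5 4 4; 3 5 -1; -6 -6 -7]) = 361
  − (-2) · M_12   where M_12 = det([6 4 4; -7 5 -1; 4 -6 -7]) = -370
  + (-2) · M_13   where M_13 = det([6 -5 4; -7 3 -1; 4 -6 -7]) = 223
  − (1) · M_14   where M_14 = det([6 -5 4; -7 3 5; 4 -6 -6]) = 302
det = (+1)·(-5)·(361) + (-1)·(-2)·(-370) + (+1)·(-2)·(223) + (-1)·(1)·(302) = -3293

-3293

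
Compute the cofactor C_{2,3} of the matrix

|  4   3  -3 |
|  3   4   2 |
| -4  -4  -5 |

Delete row 2 and column 3; the remaining 2×2 submatrix is [4 3; -4 -4].
Its determinant is 4·(-4) − 3·(-4) = -4.
The cofactor carries sign (−1)^(2+3) = −1, so C_{2,3} = −(-4) = 4.

The cofactor is 4.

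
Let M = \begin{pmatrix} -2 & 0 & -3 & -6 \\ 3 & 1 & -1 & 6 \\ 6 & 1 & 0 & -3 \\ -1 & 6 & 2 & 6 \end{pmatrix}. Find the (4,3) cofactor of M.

-36

Delete row 4 and column 3; the remaining 3×3 submatrix is [-2 0 -6; 3 1 6; 6 1 -3].
Its determinant is 36.
The cofactor carries sign (−1)^(4+3) = −1, so C_{4,3} = −(36) = -36.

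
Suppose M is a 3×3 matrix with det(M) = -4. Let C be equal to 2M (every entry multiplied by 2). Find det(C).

The determinant is -32.

For a 3×3 matrix, det(2M) = 2^3·det(M) = 8·det(M).
det(C) = (8)·(-4) = -32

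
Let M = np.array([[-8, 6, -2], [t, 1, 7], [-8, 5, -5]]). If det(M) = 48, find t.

Expanding along the column containing t, det(M) is linear in t: det(M) = (20)·t + (-32).
Set (20)·t + (-32) = 48  ⇒  (20)·t = 80  ⇒  t = 4.

t = 4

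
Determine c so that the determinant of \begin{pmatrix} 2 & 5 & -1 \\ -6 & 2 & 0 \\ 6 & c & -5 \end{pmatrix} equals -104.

Expanding along the column containing c, det(A) is linear in c: det(A) = (6)·c + (-158).
Set (6)·c + (-158) = -104  ⇒  (6)·c = 54  ⇒  c = 9.

9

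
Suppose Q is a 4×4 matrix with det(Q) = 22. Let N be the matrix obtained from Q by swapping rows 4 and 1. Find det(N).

-22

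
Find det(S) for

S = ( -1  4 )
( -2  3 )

5

det(S) = (-1)·3 − 4·(-2) = -3 − (-8) = 5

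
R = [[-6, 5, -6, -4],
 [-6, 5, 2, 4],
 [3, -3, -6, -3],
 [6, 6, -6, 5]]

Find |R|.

Expand along row 1:
  + (-6) · M_11   where M_11 = det([5 2 4; -3 -6 -3; 6 -6 5]) = -30
  − (5) · M_12   where M_12 = det([-6 2 4; 3 -6 -3; 6 -6 5]) = 294
  + (-6) · M_13   where M_13 = det([-6 5 4; 3 -3 -3; 6 6 5]) = -39
  − (-4) · M_14   where M_14 = det([-6 5 2; 3 -3 -6; 6 6 -6]) = -342
det = (+1)·(-6)·(-30) + (-1)·(5)·(294) + (+1)·(-6)·(-39) + (-1)·(-4)·(-342) = -2424

-2424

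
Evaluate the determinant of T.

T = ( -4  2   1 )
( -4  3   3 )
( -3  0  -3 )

|T| = 3

Expand along row 3:
  + (-3) · |2 1; 3 3| = (-3)·(6 − 3) = -9
  + (-3) · |-4 2; -4 3| = (-3)·(-12 − (-8)) = 12
Sum: (-9) + (12) = 3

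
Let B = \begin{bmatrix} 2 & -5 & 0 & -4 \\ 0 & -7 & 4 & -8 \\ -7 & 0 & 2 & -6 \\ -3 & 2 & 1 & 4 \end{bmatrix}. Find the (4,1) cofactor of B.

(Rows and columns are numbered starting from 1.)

-96

Delete row 4 and column 1; the remaining 3×3 submatrix is [-5 0 -4; -7 4 -8; 0 2 -6].
Its determinant is 96.
The cofactor carries sign (−1)^(4+1) = −1, so C_{4,1} = −(96) = -96.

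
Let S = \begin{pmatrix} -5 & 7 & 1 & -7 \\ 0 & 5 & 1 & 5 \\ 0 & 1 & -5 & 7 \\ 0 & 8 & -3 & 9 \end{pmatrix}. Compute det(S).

-560

Expand along column 1 (it has 3 zeros):
  + (-5) · M_11   where M_11 = det([5 1 5; 1 -5 7; 8 -3 9]) = 112
det = (+1)·(-5)·(112) = -560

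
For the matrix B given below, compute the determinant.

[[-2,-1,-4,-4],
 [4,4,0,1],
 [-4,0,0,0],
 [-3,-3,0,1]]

Expand along row 3 (it has 3 zeros):
  + (-4) · M_31   where M_31 = det([-1 -4 -4; 4 0 1; -3 0 1]) = 28
det = (+1)·(-4)·(28) = -112

The determinant is -112.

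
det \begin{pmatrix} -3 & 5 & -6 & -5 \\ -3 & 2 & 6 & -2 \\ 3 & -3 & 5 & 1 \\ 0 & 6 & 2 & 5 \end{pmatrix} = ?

1161

Expand along row 4 (it has 1 zero):
  + (6) · M_42   where M_42 = det([-3 -6 -5; -3 6 -2; 3 5 1]) = 135
  − (2) · M_43   where M_43 = det([-3 5 -5; -3 2 -2; 3 -3 1]) = -18
  + (5) · M_44   where M_44 = det([-3 5 -6; -3 2 6; 3 -3 5]) = 63
det = (+1)·(6)·(135) + (-1)·(2)·(-18) + (+1)·(5)·(63) = 1161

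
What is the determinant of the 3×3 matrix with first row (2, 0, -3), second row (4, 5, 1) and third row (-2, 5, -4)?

The determinant is -140.

Expand along column 2:
  + 5 · |2 -3; -2 -4| = 5·(-8 − 6) = -70
  − 5 · |2 -3; 4 1| = −5·(2 − (-12)) = -70
Sum: (-70) + (-70) = -140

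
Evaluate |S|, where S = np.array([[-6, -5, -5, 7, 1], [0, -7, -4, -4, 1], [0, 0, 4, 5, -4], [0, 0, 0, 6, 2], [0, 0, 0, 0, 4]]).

The determinant is 4032.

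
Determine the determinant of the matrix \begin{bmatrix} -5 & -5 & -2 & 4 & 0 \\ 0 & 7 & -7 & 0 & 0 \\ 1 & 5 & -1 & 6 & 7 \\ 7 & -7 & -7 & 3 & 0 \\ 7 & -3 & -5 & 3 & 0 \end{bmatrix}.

The determinant is 12642.

Expand along column 5 (it has 4 zeros):
  + (7) · M_35   where M_35 = det([-5 -5 -2 4; 0 7 -7 0; 7 -7 -7 3; 7 -3 -5 3]) = 1806
det = (+1)·(7)·(1806) = 12642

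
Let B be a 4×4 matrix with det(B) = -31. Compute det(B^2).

det(B^2) = (det B)^2 = (-31)^2 = 961

The determinant is 961.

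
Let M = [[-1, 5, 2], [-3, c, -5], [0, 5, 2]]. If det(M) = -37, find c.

c = 6

Expanding along the column containing c, det(M) is linear in c: det(M) = (-2)·c + (-25).
Set (-2)·c + (-25) = -37  ⇒  (-2)·c = -12  ⇒  c = 6.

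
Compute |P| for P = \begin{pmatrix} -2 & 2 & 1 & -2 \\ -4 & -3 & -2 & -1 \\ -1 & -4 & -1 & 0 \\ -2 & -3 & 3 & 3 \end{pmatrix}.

|P| = 132

Expand along row 3 (it has 1 zero):
  + (-1) · M_31   where M_31 = det([2 1 -2; -3 -2 -1; -3 3 3]) = 36
  − (-4) · M_32   where M_32 = det([-2 1 -2; -4 -2 -1; -2 3 3]) = 52
  + (-1) · M_33   where M_33 = det([-2 2 -2; -4 -3 -1; -2 -3 3]) = 40
det = (+1)·(-1)·(36) + (-1)·(-4)·(52) + (+1)·(-1)·(40) = 132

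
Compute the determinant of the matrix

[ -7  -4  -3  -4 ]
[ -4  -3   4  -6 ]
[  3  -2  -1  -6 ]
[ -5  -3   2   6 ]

Expand along row 1:
  + (-7) · M_11   where M_11 = det([-3 4 -6; -2 -1 -6; -3 2 6]) = 144
  − (-4) · M_12   where M_12 = det([-4 4 -6; 3 -1 -6; -5 2 6]) = 18
  + (-3) · M_13   where M_13 = det([-4 -3 -6; 3 -2 -6; -5 -3 6]) = 198
  − (-4) · M_14   where M_14 = det([-4 -3 4; 3 -2 -1; -5 -3 2]) = -45
det = (+1)·(-7)·(144) + (-1)·(-4)·(18) + (+1)·(-3)·(198) + (-1)·(-4)·(-45) = -1710

The determinant is -1710.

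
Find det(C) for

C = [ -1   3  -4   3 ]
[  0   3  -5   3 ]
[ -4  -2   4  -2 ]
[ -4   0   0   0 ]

Expand along row 4 (it has 3 zeros):
  − (-4) · M_41   where M_41 = det([3 -4 3; 3 -5 3; -2 4 -2]) = 0
det = (-1)·(-4)·(0) = 0

det(C) = 0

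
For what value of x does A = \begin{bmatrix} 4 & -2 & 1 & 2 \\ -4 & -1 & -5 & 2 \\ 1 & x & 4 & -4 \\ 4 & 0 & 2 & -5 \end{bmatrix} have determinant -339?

6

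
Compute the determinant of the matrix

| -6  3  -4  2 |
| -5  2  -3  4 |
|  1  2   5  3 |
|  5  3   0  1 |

The determinant is 495.

Expand along row 4 (it has 1 zero):
  − (5) · M_41   where M_41 = det([3 -4 2; 2 -3 4; 2 5 3]) = -63
  + (3) · M_42   where M_42 = det([-6 -4 2; -5 -3 4; 1 5 3]) = 54
  + (1) · M_44   where M_44 = det([-6 3 -4; -5 2 -3; 1 2 5]) = 18
det = (-1)·(5)·(-63) + (+1)·(3)·(54) + (+1)·(1)·(18) = 495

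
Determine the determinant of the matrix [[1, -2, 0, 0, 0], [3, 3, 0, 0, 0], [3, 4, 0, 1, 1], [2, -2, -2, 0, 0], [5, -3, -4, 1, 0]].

The determinant is -18.

The matrix is block lower-triangular with a 2×2 block and a 3×3 block on the diagonal, so its determinant equals the product of the determinants of the diagonal blocks.
det of the 2×2 block = 9
det of the 3×3 block = -2
det = (9)·(-2) = -18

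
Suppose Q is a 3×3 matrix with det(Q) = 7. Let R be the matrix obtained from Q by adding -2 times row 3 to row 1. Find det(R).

|R| = 7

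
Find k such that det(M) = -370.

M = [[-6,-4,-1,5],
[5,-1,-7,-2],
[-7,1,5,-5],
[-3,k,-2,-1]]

-1

Expanding along the row containing k, det(M) is linear in k: det(M) = (-429)·k + (-799).
Set (-429)·k + (-799) = -370  ⇒  (-429)·k = 429  ⇒  k = -1.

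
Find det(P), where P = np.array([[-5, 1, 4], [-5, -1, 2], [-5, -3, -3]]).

Expand along column 1:
  + (-5) · |-1 2; -3 -3| = (-5)·(3 − (-6)) = -45
  − (-5) · |1 4; -3 -3| = −(-5)·(-3 − (-12)) = 45
  + (-5) · |1 4; -1 2| = (-5)·(2 − (-4)) = -30
Sum: (-45) + (45) + (-30) = -30

-30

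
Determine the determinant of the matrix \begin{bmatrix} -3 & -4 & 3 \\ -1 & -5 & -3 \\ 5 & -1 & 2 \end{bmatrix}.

The determinant is 169.

Expand along row 1:
  + (-3) · |-5 -3; -1 2| = (-3)·(-10 − 3) = 39
  − (-4) · |-1 -3; 5 2| = −(-4)·(-2 − (-15)) = 52
  + 3 · |-1 -5; 5 -1| = 3·(1 − (-25)) = 78
Sum: (39) + (52) + (78) = 169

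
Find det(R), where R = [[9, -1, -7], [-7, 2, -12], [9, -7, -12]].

Expand along row 1:
  + 9 · |2 -12; -7 -12| = 9·(-24 − 84) = -972
  − (-1) · |-7 -12; 9 -12| = −(-1)·(84 − (-108)) = 192
  + (-7) · |-7 2; 9 -7| = (-7)·(49 − 18) = -217
Sum: (-972) + (192) + (-217) = -997

-997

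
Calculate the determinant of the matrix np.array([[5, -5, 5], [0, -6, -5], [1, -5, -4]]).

Expand along column 1:
  + 5 · |-6 -5; -5 -4| = 5·(24 − 25) = -5
  + 1 · |-5 5; -6 -5| = 1·(25 − (-30)) = 55
Sum: (-5) + (55) = 50

50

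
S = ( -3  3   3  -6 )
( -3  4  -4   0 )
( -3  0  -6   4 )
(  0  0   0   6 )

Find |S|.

540

Expand along row 4 (it has 3 zeros):
  + (6) · M_44   where M_44 = det([-3 3 3; -3 4 -4; -3 0 -6]) = 90
det = (+1)·(6)·(90) = 540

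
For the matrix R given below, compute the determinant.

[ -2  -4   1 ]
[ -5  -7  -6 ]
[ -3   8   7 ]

-271

Expand along column 1:
  + (-2) · |-7 -6; 8 7| = (-2)·(-49 − (-48)) = 2
  − (-5) · |-4 1; 8 7| = −(-5)·(-28 − 8) = -180
  + (-3) · |-4 1; -7 -6| = (-3)·(24 − (-7)) = -93
Sum: (2) + (-180) + (-93) = -271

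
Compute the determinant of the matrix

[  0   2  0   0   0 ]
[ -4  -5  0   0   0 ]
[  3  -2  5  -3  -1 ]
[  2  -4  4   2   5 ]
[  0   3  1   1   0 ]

The matrix is block lower-triangular with a 2×2 block and a 3×3 block on the diagonal, so its determinant equals the product of the determinants of the diagonal blocks.
det of the 2×2 block = 8
det of the 3×3 block = -42
det = (8)·(-42) = -336

The determinant is -336.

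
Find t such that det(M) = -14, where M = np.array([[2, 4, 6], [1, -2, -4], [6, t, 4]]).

3

Expanding along the column containing t, det(M) is linear in t: det(M) = (14)·t + (-56).
Set (14)·t + (-56) = -14  ⇒  (14)·t = 42  ⇒  t = 3.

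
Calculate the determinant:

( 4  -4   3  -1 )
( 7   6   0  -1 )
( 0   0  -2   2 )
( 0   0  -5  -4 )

The matrix is block upper-triangular with a 2×2 block and a 2×2 block on the diagonal, so its determinant equals the product of the determinants of the diagonal blocks.
det of the 2×2 block = 52
det of the 2×2 block = 18
det = (52)·(18) = 936

936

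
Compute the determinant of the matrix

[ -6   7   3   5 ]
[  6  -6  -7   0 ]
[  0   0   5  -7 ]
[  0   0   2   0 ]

The determinant is -84.

The matrix is block upper-triangular with a 2×2 block and a 2×2 block on the diagonal, so its determinant equals the product of the determinants of the diagonal blocks.
det of the 2×2 block = -6
det of the 2×2 block = 14
det = (-6)·(14) = -84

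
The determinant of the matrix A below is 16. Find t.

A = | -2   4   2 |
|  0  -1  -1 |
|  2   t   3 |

t = -7

Expanding along the row containing t, det(A) is linear in t: det(A) = (-2)·t + (2).
Set (-2)·t + (2) = 16  ⇒  (-2)·t = 14  ⇒  t = -7.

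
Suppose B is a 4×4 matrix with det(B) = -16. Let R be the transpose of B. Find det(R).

-16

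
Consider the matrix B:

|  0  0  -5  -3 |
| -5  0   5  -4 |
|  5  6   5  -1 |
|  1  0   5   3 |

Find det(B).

The determinant is -210.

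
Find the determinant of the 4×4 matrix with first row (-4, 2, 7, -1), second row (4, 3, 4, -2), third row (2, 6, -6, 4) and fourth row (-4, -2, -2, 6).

1616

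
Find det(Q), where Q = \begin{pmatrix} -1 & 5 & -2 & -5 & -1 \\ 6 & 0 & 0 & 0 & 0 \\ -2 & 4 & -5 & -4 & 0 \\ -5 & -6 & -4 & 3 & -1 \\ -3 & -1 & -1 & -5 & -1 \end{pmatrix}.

-1800

Expand along row 2 (it has 4 zeros):
  − (6) · M_21   where M_21 = det([5 -2 -5 -1; 4 -5 -4 0; -6 -4 3 -1; -1 -1 -5 -1]) = 300
det = (-1)·(6)·(300) = -1800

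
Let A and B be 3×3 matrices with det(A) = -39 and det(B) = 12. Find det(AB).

det(AB) = -468

det(AB) = det(A)·det(B) = (-39)·(12) = -468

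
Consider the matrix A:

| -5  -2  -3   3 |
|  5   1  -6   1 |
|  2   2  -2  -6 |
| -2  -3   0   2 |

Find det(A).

det(A) = 560

Expand along row 4 (it has 1 zero):
  − (-2) · M_41   where M_41 = det([-2 -3 3; 1 -6 1; 2 -2 -6]) = -70
  + (-3) · M_42   where M_42 = det([-5 -3 3; 5 -6 1; 2 -2 -6]) = -280
  + (2) · M_44   where M_44 = det([-5 -2 -3; 5 1 -6; 2 2 -2]) = -70
det = (-1)·(-2)·(-70) + (+1)·(-3)·(-280) + (+1)·(2)·(-70) = 560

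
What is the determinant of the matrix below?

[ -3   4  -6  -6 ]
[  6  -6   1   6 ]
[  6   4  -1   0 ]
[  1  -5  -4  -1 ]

684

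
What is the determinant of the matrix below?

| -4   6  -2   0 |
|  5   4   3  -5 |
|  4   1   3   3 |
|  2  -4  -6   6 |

The determinant is -2112.

Expand along row 1 (it has 1 zero):
  + (-4) · M_11   where M_11 = det([4 3 -5; 1 3 3; -4 -6 6]) = 60
  − (6) · M_12   where M_12 = det([5 3 -5; 4 3 3; 2 -6 6]) = 276
  + (-2) · M_13   where M_13 = det([5 4 -5; 4 1 3; 2 -4 6]) = 108
det = (+1)·(-4)·(60) + (-1)·(6)·(276) + (+1)·(-2)·(108) = -2112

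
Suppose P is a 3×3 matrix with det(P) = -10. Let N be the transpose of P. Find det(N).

det(Pᵀ) = det(P).
det(N) = (1)·(-10) = -10

|N| = -10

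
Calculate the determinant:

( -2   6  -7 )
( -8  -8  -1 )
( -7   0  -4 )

The determinant is 178.

Expand along row 3:
  + (-7) · |6 -7; -8 -1| = (-7)·(-6 − 56) = 434
  + (-4) · |-2 6; -8 -8| = (-4)·(16 − (-48)) = -256
Sum: (434) + (-256) = 178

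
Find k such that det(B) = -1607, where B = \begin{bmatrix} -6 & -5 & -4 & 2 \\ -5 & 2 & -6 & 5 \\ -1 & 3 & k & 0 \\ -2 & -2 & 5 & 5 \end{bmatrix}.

4

Expanding along the row containing k, det(B) is linear in k: det(B) = (-167)·k + (-939).
Set (-167)·k + (-939) = -1607  ⇒  (-167)·k = -668  ⇒  k = 4.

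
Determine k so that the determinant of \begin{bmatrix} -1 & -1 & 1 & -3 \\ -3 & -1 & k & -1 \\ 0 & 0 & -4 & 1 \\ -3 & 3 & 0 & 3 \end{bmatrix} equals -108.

4

Expanding along the column containing k, det(M) is linear in k: det(M) = (-6)·k + (-84).
Set (-6)·k + (-84) = -108  ⇒  (-6)·k = -24  ⇒  k = 4.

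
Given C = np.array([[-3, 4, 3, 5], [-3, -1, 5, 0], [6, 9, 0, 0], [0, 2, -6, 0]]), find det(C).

-930

Expand along column 4 (it has 3 zeros):
  − (5) · M_14   where M_14 = det([-3 -1 5; 6 9 0; 0 2 -6]) = 186
det = (-1)·(5)·(186) = -930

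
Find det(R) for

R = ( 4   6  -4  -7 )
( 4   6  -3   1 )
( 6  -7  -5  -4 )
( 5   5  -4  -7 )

-385

Expand along row 1:
  + (4) · M_11   where M_11 = det([6 -3 1; -7 -5 -4; 5 -4 -7]) = 374
  − (6) · M_12   where M_12 = det([4 -3 1; 6 -5 -4; 5 -4 -7]) = 11
  + (-4) · M_13   where M_13 = det([4 6 1; 6 -7 -4; 5 5 -7]) = 473
  − (-7) · M_14   where M_14 = det([4 6 -3; 6 -7 -5; 5 5 -4]) = 11
det = (+1)·(4)·(374) + (-1)·(6)·(11) + (+1)·(-4)·(473) + (-1)·(-7)·(11) = -385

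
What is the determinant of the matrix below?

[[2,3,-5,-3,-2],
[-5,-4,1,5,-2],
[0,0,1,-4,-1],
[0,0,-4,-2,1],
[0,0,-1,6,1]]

42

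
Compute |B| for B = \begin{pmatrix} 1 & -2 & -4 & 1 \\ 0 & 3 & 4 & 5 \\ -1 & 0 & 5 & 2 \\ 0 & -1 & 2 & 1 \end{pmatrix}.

-34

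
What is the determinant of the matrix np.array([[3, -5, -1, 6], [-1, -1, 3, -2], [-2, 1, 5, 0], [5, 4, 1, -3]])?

Expand along row 3 (it has 1 zero):
  + (-2) · M_31   where M_31 = det([-5 -1 6; -1 3 -2; 4 1 -3]) = -32
  − (1) · M_32   where M_32 = det([3 -1 6; -1 3 -2; 5 1 -3]) = -104
  + (5) · M_33   where M_33 = det([3 -5 6; -1 -1 -2; 5 4 -3]) = 104
det = (+1)·(-2)·(-32) + (-1)·(1)·(-104) + (+1)·(5)·(104) = 688

688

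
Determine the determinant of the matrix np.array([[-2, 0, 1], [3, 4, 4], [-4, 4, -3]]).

84

Expand along column 2:
  + 4 · |-2 1; -4 -3| = 4·(6 − (-4)) = 40
  − 4 · |-2 1; 3 4| = −4·(-8 − 3) = 44
Sum: (40) + (44) = 84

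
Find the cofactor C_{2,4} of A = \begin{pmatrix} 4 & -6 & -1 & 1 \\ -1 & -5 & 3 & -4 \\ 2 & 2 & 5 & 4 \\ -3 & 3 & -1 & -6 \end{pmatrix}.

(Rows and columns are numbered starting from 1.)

-2

Delete row 2 and column 4; the remaining 3×3 submatrix is [4 -6 -1; 2 2 5; -3 3 -1].
Its determinant is -2.
The cofactor carries sign (−1)^(2+4) = +1, so C_{2,4} = +(-2) = -2.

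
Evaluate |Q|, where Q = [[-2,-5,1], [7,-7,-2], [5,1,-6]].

-206

Expand along row 1:
  + (-2) · |-7 -2; 1 -6| = (-2)·(42 − (-2)) = -88
  − (-5) · |7 -2; 5 -6| = −(-5)·(-42 − (-10)) = -160
  + 1 · |7 -7; 5 1| = 1·(7 − (-35)) = 42
Sum: (-88) + (-160) + (42) = -206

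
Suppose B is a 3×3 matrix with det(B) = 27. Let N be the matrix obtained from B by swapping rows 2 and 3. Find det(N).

Swapping two rows multiplies the determinant by −1.
det(N) = (-1)·(27) = -27

|N| = -27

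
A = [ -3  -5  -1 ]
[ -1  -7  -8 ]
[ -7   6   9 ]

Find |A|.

Expand along column 1:
  + (-3) · |-7 -8; 6 9| = (-3)·(-63 − (-48)) = 45
  − (-1) · |-5 -1; 6 9| = −(-1)·(-45 − (-6)) = -39
  + (-7) · |-5 -1; -7 -8| = (-7)·(40 − 7) = -231
Sum: (45) + (-39) + (-231) = -225

|A| = -225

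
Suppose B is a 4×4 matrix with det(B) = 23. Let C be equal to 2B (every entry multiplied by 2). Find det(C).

For a 4×4 matrix, det(2B) = 2^4·det(B) = 16·det(B).
det(C) = (16)·(23) = 368

det(C) = 368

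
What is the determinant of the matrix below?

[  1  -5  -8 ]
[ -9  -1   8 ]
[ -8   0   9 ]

-30

Expand along column 2:
  − (-5) · |-9 8; -8 9| = −(-5)·(-81 − (-64)) = -85
  + (-1) · |1 -8; -8 9| = (-1)·(9 − 64) = 55
Sum: (-85) + (55) = -30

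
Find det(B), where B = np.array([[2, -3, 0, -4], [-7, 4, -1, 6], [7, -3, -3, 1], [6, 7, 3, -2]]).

det(B) = -483

Expand along row 1 (it has 1 zero):
  + (2) · M_11   where M_11 = det([4 -1 6; -3 -3 1; 7 3 -2]) = 83
  − (-3) · M_12   where M_12 = det([-7 -1 6; 7 -3 1; 6 3 -2]) = 193
  − (-4) · M_14   where M_14 = det([-7 4 -1; 7 -3 -3; 6 7 3]) = -307
det = (+1)·(2)·(83) + (-1)·(-3)·(193) + (-1)·(-4)·(-307) = -483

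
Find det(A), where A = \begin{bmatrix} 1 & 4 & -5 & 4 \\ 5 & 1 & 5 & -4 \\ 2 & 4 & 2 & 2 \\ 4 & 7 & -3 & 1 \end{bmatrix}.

342

Expand along row 1:
  + (1) · M_11   where M_11 = det([1 5 -4; 4 2 2; 7 -3 1]) = 162
  − (4) · M_12   where M_12 = det([5 5 -4; 2 2 2; 4 -3 1]) = 126
  + (-5) · M_13   where M_13 = det([5 1 -4; 2 4 2; 4 7 1]) = -36
  − (4) · M_14   where M_14 = det([5 1 5; 2 4 2; 4 7 -3]) = -126
det = (+1)·(1)·(162) + (-1)·(4)·(126) + (+1)·(-5)·(-36) + (-1)·(4)·(-126) = 342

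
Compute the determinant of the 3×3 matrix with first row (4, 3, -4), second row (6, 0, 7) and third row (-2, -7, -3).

The determinant is 376.

Expand along column 2:
  − 3 · |6 7; -2 -3| = −3·(-18 − (-14)) = 12
  − (-7) · |4 -4; 6 7| = −(-7)·(28 − (-24)) = 364
Sum: (12) + (364) = 376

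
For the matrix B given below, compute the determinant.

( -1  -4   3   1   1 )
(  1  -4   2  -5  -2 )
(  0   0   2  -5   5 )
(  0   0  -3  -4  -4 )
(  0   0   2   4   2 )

48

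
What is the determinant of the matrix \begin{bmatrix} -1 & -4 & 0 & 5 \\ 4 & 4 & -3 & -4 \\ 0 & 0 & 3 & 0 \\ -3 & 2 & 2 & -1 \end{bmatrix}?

Expand along row 3 (it has 3 zeros):
  + (3) · M_33   where M_33 = det([-1 -4 5; 4 4 -4; -3 2 -1]) = 32
det = (+1)·(3)·(32) = 96

96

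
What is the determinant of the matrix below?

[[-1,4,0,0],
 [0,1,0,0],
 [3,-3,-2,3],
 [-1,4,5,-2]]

11

The matrix is block lower-triangular with a 2×2 block and a 2×2 block on the diagonal, so its determinant equals the product of the determinants of the diagonal blocks.
det of the 2×2 block = -1
det of the 2×2 block = -11
det = (-1)·(-11) = 11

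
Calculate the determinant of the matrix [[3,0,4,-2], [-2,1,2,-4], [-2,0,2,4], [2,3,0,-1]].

362

Expand along column 2 (it has 2 zeros):
  + (1) · M_22   where M_22 = det([3 4 -2; -2 2 4; 2 0 -1]) = 26
  + (3) · M_42   where M_42 = det([3 4 -2; -2 2 -4; -2 2 4]) = 112
det = (+1)·(1)·(26) + (+1)·(3)·(112) = 362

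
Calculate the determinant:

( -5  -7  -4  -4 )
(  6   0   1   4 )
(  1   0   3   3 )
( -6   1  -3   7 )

Expand along column 2 (it has 2 zeros):
  − (-7) · M_12   where M_12 = det([6 1 4; 1 3 3; -6 -3 7]) = 215
  + (1) · M_42   where M_42 = det([-5 -4 -4; 6 1 4; 1 3 3]) = 33
det = (-1)·(-7)·(215) + (+1)·(1)·(33) = 1538

1538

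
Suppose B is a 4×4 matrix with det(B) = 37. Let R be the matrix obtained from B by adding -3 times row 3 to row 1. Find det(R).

37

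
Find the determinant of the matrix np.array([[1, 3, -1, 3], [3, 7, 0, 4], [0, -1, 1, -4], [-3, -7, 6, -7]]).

Expand along row 2 (it has 1 zero):
  − (3) · M_21   where M_21 = det([3 -1 3; -1 1 -4; -7 6 -7]) = 33
  + (7) · M_22   where M_22 = det([1 -1 3; 0 1 -4; -3 6 -7]) = 14
  + (4) · M_24   where M_24 = det([1 3 -1; 0 -1 1; -3 -7 6]) = -5
det = (-1)·(3)·(33) + (+1)·(7)·(14) + (+1)·(4)·(-5) = -21

-21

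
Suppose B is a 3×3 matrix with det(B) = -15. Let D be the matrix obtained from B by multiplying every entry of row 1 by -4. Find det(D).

Scaling one row by -4 multiplies the determinant by -4.
det(D) = (-4)·(-15) = 60

|D| = 60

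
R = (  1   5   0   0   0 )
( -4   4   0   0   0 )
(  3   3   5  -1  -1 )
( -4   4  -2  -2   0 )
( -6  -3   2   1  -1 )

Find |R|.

240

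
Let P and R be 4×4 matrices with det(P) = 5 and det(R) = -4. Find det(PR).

-20

det(PR) = det(P)·det(R) = (5)·(-4) = -20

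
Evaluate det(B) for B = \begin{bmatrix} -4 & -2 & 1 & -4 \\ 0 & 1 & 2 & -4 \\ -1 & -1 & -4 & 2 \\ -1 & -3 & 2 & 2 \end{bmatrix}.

det(B) = -64

Expand along row 2 (it has 1 zero):
  + (1) · M_22   where M_22 = det([-4 1 -4; -1 -4 2; -1 2 2]) = 72
  − (2) · M_23   where M_23 = det([-4 -2 -4; -1 -1 2; -1 -3 2]) = -24
  + (-4) · M_24   where M_24 = det([-4 -2 1; -1 -1 -4; -1 -3 2]) = 46
det = (+1)·(1)·(72) + (-1)·(2)·(-24) + (+1)·(-4)·(46) = -64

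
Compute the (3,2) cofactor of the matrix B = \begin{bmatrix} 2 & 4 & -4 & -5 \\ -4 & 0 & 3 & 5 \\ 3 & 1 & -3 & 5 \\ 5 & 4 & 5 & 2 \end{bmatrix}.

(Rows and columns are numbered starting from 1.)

Delete row 3 and column 2; the remaining 3×3 submatrix is [2 -4 -5; -4 3 5; 5 5 2].
Its determinant is 5.
The cofactor carries sign (−1)^(3+2) = −1, so C_{3,2} = −(5) = -5.

-5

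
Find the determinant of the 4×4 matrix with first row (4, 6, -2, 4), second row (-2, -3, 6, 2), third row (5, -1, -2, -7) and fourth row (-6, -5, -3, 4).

1524

Expand along row 1:
  + (4) · M_11   where M_11 = det([-3 6 2; -1 -2 -7; -5 -3 4]) = 307
  − (6) · M_12   where M_12 = det([-2 6 2; 5 -2 -7; -6 -3 4]) = 136
  + (-2) · M_13   where M_13 = det([-2 -3 2; 5 -1 -7; -6 -5 4]) = -50
  − (4) · M_14   where M_14 = det([-2 -3 6; 5 -1 -2; -6 -5 -3]) = -253
det = (+1)·(4)·(307) + (-1)·(6)·(136) + (+1)·(-2)·(-50) + (-1)·(4)·(-253) = 1524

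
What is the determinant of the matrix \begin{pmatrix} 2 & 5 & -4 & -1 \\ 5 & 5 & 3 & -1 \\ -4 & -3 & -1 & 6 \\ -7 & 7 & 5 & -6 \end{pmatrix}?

2927

Expand along row 1:
  + (2) · M_11   where M_11 = det([5 3 -1; -3 -1 6; 7 5 -6]) = -40
  − (5) · M_12   where M_12 = det([5 3 -1; -4 -1 6; -7 5 -6]) = -291
  + (-4) · M_13   where M_13 = det([5 5 -1; -4 -3 6; -7 7 -6]) = -401
  − (-1) · M_14   where M_14 = det([5 5 3; -4 -3 -1; -7 7 5]) = -52
det = (+1)·(2)·(-40) + (-1)·(5)·(-291) + (+1)·(-4)·(-401) + (-1)·(-1)·(-52) = 2927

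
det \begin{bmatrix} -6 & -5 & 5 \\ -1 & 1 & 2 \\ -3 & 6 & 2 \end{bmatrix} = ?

The determinant is 65.

Expand along row 1:
  + (-6) · |1 2; 6 2| = (-6)·(2 − 12) = 60
  − (-5) · |-1 2; -3 2| = −(-5)·(-2 − (-6)) = 20
  + 5 · |-1 1; -3 6| = 5·(-6 − (-3)) = -15
Sum: (60) + (20) + (-15) = 65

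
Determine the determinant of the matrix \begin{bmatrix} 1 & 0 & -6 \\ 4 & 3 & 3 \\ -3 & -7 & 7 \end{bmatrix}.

Expand along row 1:
  + 1 · |3 3; -7 7| = 1·(21 − (-21)) = 42
  + (-6) · |4 3; -3 -7| = (-6)·(-28 − (-9)) = 114
Sum: (42) + (114) = 156

156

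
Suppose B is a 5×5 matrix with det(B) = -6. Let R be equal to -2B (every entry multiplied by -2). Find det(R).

192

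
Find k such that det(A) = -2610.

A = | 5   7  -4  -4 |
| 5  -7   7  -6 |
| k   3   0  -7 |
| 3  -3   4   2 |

-8

Expanding along the column containing k, det(A) is linear in k: det(A) = (166)·k + (-1282).
Set (166)·k + (-1282) = -2610  ⇒  (166)·k = -1328  ⇒  k = -8.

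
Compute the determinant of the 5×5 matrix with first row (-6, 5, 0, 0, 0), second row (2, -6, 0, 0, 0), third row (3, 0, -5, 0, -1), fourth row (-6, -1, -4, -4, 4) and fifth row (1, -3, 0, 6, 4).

The matrix is block lower-triangular with a 2×2 block and a 3×3 block on the diagonal, so its determinant equals the product of the determinants of the diagonal blocks.
det of the 2×2 block = 26
det of the 3×3 block = 224
det = (26)·(224) = 5824

The determinant is 5824.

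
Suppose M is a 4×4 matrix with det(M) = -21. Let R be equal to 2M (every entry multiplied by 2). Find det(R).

|R| = -336

For a 4×4 matrix, det(2M) = 2^4·det(M) = 16·det(M).
det(R) = (16)·(-21) = -336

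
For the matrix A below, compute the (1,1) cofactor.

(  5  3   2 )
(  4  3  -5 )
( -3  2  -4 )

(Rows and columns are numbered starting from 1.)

Delete row 1 and column 1; the remaining 2×2 submatrix is [3 -5; 2 -4].
Its determinant is 3·(-4) − (-5)·2 = -2.
The cofactor carries sign (−1)^(1+1) = +1, so C_{1,1} = +(-2) = -2.

-2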